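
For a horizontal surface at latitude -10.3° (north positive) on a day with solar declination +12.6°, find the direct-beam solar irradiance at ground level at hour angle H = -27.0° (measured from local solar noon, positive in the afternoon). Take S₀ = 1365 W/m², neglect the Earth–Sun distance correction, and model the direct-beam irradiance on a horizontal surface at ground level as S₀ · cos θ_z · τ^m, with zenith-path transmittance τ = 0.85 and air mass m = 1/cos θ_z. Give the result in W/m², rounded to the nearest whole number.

913 W/m²

cos θ_z = sin(-10.3°) sin(12.6°) + cos(-10.3°) cos(12.6°) cos(-27.00°) = -0.0390 + 0.8555 = 0.8165.
Air mass m = 1/cos θ_z = 1/0.8165 = 1.225; τ^m = 0.85^1.225 = 0.8195.
Surface direct beam = 1365 × 0.8165 × 0.8195 = 913.35 W/m².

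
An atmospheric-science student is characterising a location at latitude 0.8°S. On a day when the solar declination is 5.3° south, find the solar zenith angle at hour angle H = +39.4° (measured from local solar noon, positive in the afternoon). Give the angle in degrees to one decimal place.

39.6°

With φ = -0.8°, δ = -5.3°, H = 39.40°: sin φ sin δ = 0.0013, cos φ cos δ cos H = 0.7694, so cos θ_z = 0.7707.
θ_z = arccos(0.7707) = 39.58°.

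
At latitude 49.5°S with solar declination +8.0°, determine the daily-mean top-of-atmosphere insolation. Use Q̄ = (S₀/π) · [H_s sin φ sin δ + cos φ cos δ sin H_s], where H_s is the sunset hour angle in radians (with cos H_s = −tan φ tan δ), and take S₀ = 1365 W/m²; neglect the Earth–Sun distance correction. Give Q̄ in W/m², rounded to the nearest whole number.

211 W/m²

cos H_s = −tan(-49.5°) · tan(8.0°) = 0.1646, so H_s = arccos(0.1646) = 80.53°. In radians, H_s = 1.4055.
H_s sin φ sin δ = 1.4055 × -0.7604 × 0.1392 = -0.1488.
cos φ cos δ sin H_s = 0.6494 × 0.9903 × 0.9864 = 0.6344.
Q̄ = (1365/π) × (-0.1488 + 0.6344) = 434.49 × 0.4856 = 210.99 W/m².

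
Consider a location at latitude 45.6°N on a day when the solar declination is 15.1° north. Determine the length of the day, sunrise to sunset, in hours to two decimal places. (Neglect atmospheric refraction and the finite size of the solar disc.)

14.13 hours

cos H_s = −tan(45.6°) · tan(15.1°) = -0.2755, so H_s = arccos(-0.2755) = 105.99°.
Day length = 2 H_s / 15° h⁻¹ = 211.98° / 15 = 14.132 h.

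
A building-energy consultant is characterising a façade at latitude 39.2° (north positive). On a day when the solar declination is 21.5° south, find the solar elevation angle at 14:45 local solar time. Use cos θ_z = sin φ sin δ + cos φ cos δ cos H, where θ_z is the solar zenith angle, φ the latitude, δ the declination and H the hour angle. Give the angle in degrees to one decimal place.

Hour angle H = 15° × (14.75 − 12) = 41.25°.
With φ = 39.2°, δ = -21.5°, H = 41.25°: sin φ sin δ = -0.2316, cos φ cos δ cos H = 0.5421, so cos θ_z = 0.3105.
θ_z = arccos(0.3105) = 71.91°, so the elevation is 90° − 71.91° = 18.09°.

18.1°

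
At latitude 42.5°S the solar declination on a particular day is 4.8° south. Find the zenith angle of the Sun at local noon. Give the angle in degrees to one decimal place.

37.7°

At local solar noon the hour angle is zero, so the zenith angle is |φ − δ| = |-42.5° − (-4.8°)| = 37.7°.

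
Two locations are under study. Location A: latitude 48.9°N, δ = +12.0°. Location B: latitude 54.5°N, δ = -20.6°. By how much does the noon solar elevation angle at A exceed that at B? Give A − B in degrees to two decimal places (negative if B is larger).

A: 90° − |48.9 − (12.0)| = 53.10°.
B: 90° − |54.5 − (-20.6)| = 14.90°.
A − B = 53.10 − 14.90 = 38.20°.

+38.20°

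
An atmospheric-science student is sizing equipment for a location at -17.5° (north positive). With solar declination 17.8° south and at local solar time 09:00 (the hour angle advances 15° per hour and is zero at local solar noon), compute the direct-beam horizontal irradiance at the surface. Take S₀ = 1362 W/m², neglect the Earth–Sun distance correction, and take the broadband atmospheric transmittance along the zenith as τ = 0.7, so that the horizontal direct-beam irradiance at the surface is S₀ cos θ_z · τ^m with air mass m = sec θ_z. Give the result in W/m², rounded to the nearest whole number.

615 W/m²

Hour angle H = 15° × (9 − 12) = -45.00°.
cos θ_z = sin φ sin δ + cos φ cos δ cos H = (-0.3007)(-0.3057) + (0.9537)(0.9521)(0.7071) = 0.7340.
Air mass m = 1/cos θ_z = 1/0.7340 = 1.362; τ^m = 0.7^1.362 = 0.6152.
Surface direct beam = 1362 × 0.7340 × 0.6152 = 615.02 W/m².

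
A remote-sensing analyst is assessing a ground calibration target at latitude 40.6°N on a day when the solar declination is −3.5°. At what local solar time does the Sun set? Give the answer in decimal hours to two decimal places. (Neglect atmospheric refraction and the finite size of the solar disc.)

The sunset hour angle satisfies cos H_s = −tan φ tan δ = 0.0524, giving H_s = 87.00°.
Sunset is at 12 + H_s/15 = 12 + 5.800 = 17.800 h local solar time.

17.80 h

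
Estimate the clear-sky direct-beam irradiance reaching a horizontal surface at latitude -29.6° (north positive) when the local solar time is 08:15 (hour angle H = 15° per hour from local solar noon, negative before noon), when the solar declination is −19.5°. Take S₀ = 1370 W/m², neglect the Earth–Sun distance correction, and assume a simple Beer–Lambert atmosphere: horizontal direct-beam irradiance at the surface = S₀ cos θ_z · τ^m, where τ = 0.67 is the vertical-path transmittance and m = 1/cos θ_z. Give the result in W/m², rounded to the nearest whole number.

446 W/m²

Hour angle H = 15° × (8.25 − 12) = -56.25°.
cos θ_z = sin φ sin δ + cos φ cos δ cos H = (-0.4939)(-0.3338) + (0.8695)(0.9426)(0.5556) = 0.6202.
Air mass m = 1/cos θ_z = 1/0.6202 = 1.612; τ^m = 0.67^1.612 = 0.5244.
Surface direct beam = 1370 × 0.6202 × 0.5244 = 445.57 W/m².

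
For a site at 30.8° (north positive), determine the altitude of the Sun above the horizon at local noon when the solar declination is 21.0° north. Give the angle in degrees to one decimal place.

At local solar noon the hour angle is zero, so the elevation is 90° − |φ − δ| = 90° − |30.8° − (21.0°)| = 90° − 9.8° = 80.2°.

80.2°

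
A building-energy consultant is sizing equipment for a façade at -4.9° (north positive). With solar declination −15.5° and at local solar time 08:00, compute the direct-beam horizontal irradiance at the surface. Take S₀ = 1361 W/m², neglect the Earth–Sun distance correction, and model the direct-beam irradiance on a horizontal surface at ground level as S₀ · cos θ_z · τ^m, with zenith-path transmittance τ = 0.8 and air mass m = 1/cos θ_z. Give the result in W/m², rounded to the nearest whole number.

439 W/m²

Hour angle H = 15° × (8 − 12) = -60.00°.
cos θ_z = sin(-4.9°) sin(-15.5°) + cos(-4.9°) cos(-15.5°) cos(-60.00°) = 0.0228 + 0.4801 = 0.5029.
Air mass m = 1/cos θ_z = 1/0.5029 = 1.988; τ^m = 0.8^1.988 = 0.6417.
Surface direct beam = 1361 × 0.5029 × 0.6417 = 439.21 W/m².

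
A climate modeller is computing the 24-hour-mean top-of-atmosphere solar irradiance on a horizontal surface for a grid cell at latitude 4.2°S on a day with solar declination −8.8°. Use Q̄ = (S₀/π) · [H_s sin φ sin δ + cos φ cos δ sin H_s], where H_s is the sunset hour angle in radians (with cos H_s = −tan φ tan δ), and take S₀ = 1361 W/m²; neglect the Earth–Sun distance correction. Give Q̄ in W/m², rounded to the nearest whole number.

The sunset hour angle satisfies cos H_s = −tan φ tan δ = -0.0114, giving H_s = 90.65°. In radians, H_s = 1.5821.
H_s sin φ sin δ = 1.5821 × -0.0732 × -0.1530 = 0.0177.
cos φ cos δ sin H_s = 0.9973 × 0.9882 × 0.9999 = 0.9854.
Q̄ = (1361/π) × (0.0177 + 0.9854) = 433.22 × 1.0031 = 434.56 W/m².

435 W/m²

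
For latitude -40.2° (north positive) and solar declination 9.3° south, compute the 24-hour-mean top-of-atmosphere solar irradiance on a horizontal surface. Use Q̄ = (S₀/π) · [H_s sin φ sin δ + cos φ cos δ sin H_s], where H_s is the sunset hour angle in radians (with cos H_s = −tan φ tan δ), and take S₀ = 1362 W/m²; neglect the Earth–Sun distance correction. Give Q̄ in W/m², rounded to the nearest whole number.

401 W/m²

−tan φ tan δ = −(-0.8451)(-0.1638) = -0.1384; H_s = arccos(-0.1384) = 97.96°. In radians, H_s = 1.7097.
H_s sin φ sin δ = 1.7097 × -0.6455 × -0.1616 = 0.1783.
cos φ cos δ sin H_s = 0.7638 × 0.9869 × 0.9904 = 0.7466.
Q̄ = (1362/π) × (0.1783 + 0.7466) = 433.54 × 0.9249 = 400.98 W/m².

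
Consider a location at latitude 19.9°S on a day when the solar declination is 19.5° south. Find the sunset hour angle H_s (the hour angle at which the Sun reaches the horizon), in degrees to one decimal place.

The sunset hour angle satisfies cos H_s = −tan φ tan δ = -0.1282, giving H_s = 97.37°.

97.4°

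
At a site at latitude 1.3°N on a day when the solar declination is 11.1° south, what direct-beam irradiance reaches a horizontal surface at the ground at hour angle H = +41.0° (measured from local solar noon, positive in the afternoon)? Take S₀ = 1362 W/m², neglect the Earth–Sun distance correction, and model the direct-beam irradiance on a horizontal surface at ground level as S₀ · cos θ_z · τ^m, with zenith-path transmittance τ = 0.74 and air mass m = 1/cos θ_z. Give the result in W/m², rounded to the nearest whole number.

666 W/m²

cos θ_z = sin(1.3°) sin(-11.1°) + cos(1.3°) cos(-11.1°) cos(41.00°) = -0.0044 + 0.7404 = 0.7360.
Air mass m = 1/cos θ_z = 1/0.7360 = 1.359; τ^m = 0.74^1.359 = 0.6642.
Surface direct beam = 1362 × 0.7360 × 0.6642 = 665.82 W/m².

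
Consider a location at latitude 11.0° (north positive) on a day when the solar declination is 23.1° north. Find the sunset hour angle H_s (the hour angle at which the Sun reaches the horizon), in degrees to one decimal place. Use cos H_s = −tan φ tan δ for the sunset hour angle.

−tan φ tan δ = −(0.1944)(0.4265) = -0.0829; H_s = arccos(-0.0829) = 94.76°.

94.8°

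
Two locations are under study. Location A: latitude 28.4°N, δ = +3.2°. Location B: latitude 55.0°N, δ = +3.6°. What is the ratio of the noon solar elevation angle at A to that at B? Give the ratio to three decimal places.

A: 90° − |28.4 − (3.2)| = 64.80°.
B: 90° − |55.0 − (3.6)| = 38.60°.
Ratio A/B = 64.8000 / 38.6000 = 1.6788.

1.679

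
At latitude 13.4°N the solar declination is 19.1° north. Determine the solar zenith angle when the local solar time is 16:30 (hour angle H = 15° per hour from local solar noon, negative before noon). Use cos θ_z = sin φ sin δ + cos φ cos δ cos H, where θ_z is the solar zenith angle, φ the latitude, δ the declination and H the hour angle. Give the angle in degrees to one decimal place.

64.7°

Hour angle H = 15° × (16.5 − 12) = 67.50°.
With φ = 13.4°, δ = 19.1°, H = 67.50°: sin φ sin δ = 0.0758, cos φ cos δ cos H = 0.3518, so cos θ_z = 0.4276.
θ_z = arccos(0.4276) = 64.68°.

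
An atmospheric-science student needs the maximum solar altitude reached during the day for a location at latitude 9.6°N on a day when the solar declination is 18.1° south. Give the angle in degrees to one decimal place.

62.3°

At local solar noon the hour angle is zero, so the elevation is 90° − |φ − δ| = 90° − |9.6° − (-18.1°)| = 90° − 27.7° = 62.3°.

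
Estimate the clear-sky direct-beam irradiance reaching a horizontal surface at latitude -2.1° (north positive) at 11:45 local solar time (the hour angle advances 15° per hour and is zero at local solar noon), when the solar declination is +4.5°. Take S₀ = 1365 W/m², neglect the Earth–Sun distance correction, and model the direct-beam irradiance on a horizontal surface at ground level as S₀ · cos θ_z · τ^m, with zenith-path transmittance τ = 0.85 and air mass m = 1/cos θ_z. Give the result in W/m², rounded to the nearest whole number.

Hour angle H = 15° × (11.75 − 12) = -3.75°.
With φ = -2.1°, δ = 4.5°, H = -3.75°: sin φ sin δ = -0.0029, cos φ cos δ cos H = 0.9941, so cos θ_z = 0.9912.
Air mass m = 1/cos θ_z = 1/0.9912 = 1.009; τ^m = 0.85^1.009 = 0.8488.
Surface direct beam = 1365 × 0.9912 × 0.8488 = 1148.42 W/m².

1148 W/m²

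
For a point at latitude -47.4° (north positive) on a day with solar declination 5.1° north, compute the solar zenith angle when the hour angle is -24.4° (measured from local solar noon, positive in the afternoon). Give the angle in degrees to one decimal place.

cos θ_z = sin φ sin δ + cos φ cos δ cos H = (-0.7361)(0.0889) + (0.6769)(0.9960)(0.9107) = 0.5485.
θ_z = arccos(0.5485) = 56.74°.

56.7°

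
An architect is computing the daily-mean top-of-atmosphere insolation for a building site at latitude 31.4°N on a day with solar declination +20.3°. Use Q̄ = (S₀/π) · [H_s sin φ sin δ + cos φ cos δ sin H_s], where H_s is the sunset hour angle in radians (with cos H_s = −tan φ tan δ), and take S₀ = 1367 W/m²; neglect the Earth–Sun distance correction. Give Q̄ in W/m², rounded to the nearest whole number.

−tan φ tan δ = −(0.6104)(0.3699) = -0.2258; H_s = arccos(-0.2258) = 103.05°. In radians, H_s = 1.7986.
H_s sin φ sin δ = 1.7986 × 0.5210 × 0.3469 = 0.3251.
cos φ cos δ sin H_s = 0.8536 × 0.9379 × 0.9742 = 0.7799.
Q̄ = (1367/π) × (0.3251 + 0.7799) = 435.13 × 1.1050 = 480.82 W/m².

481 W/m²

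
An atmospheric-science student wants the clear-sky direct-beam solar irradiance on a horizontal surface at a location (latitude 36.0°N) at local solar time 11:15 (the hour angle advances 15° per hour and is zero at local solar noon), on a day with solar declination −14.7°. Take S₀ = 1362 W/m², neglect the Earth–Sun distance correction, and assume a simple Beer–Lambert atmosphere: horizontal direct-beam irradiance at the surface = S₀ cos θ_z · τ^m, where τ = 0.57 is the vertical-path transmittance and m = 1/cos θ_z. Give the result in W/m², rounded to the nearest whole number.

339 W/m²

Hour angle H = 15° × (11.25 − 12) = -11.25°.
cos θ_z = sin(36.0°) sin(-14.7°) + cos(36.0°) cos(-14.7°) cos(-11.25°) = -0.1492 + 0.7675 = 0.6183.
Air mass m = 1/cos θ_z = 1/0.6183 = 1.617; τ^m = 0.57^1.617 = 0.4029.
Surface direct beam = 1362 × 0.6183 × 0.4029 = 339.29 W/m².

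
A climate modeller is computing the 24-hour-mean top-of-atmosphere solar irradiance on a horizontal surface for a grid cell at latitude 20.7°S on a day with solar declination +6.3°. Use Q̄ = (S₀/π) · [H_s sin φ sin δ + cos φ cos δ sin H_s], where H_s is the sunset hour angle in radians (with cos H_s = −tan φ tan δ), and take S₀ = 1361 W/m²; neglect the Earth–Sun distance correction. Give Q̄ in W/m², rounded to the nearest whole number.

377 W/m²

−tan φ tan δ = −(-0.3779)(0.1104) = 0.0417; H_s = arccos(0.0417) = 87.61°. In radians, H_s = 1.5291.
H_s sin φ sin δ = 1.5291 × -0.3535 × 0.1097 = -0.0593.
cos φ cos δ sin H_s = 0.9354 × 0.9940 × 0.9991 = 0.9290.
Q̄ = (1361/π) × (-0.0593 + 0.9290) = 433.22 × 0.8697 = 376.77 W/m².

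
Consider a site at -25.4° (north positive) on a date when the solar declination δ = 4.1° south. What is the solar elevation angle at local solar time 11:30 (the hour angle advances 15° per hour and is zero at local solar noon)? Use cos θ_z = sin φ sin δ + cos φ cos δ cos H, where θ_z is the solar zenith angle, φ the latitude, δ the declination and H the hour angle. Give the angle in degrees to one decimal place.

Hour angle H = 15° × (11.5 − 12) = -7.50°.
cos θ_z = sin(-25.4°) sin(-4.1°) + cos(-25.4°) cos(-4.1°) cos(-7.50°) = 0.0307 + 0.8933 = 0.9240.
θ_z = arccos(0.9240) = 22.48°, so the elevation is 90° − 22.48° = 67.52°.

67.5°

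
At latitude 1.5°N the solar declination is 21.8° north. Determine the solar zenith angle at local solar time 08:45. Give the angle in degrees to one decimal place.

51.6°

Hour angle H = 15° × (8.75 − 12) = -48.75°.
cos θ_z = sin(1.5°) sin(21.8°) + cos(1.5°) cos(21.8°) cos(-48.75°) = 0.0097 + 0.6120 = 0.6217.
θ_z = arccos(0.6217) = 51.56°.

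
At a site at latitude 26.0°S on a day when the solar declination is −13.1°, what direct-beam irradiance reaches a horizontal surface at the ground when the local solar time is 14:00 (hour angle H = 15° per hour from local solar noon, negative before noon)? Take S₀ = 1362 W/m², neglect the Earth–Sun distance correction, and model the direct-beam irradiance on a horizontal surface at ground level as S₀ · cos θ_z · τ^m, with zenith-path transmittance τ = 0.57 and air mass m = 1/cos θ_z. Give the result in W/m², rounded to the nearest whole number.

606 W/m²

Hour angle H = 15° × (14 − 12) = 30.00°.
cos θ_z = sin(-26.0°) sin(-13.1°) + cos(-26.0°) cos(-13.1°) cos(30.00°) = 0.0994 + 0.7581 = 0.8575.
Air mass m = 1/cos θ_z = 1/0.8575 = 1.166; τ^m = 0.57^1.166 = 0.5192.
Surface direct beam = 1362 × 0.8575 × 0.5192 = 606.38 W/m².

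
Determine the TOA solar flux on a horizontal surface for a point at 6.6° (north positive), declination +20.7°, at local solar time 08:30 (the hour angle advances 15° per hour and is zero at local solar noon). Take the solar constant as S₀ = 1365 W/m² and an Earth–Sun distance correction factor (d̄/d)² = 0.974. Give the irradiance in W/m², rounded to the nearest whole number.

Hour angle H = 15° × (8.5 − 12) = -52.50°.
With φ = 6.6°, δ = 20.7°, H = -52.50°: sin φ sin δ = 0.0406, cos φ cos δ cos H = 0.5657, so cos θ_z = 0.6063.
Top-of-atmosphere irradiance = S₀ (d̄/d)² cos θ_z = 1365 × 0.974 × 0.6063 = 806.08 W/m².

806 W/m²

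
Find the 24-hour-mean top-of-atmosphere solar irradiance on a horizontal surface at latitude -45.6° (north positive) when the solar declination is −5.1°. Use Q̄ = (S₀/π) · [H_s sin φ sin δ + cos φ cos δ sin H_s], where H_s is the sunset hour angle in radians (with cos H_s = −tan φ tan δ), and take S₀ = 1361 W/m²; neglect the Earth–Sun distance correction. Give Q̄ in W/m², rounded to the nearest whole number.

The sunset hour angle satisfies cos H_s = −tan φ tan δ = -0.0911, giving H_s = 95.23°. In radians, H_s = 1.6621.
H_s sin φ sin δ = 1.6621 × -0.7145 × -0.0889 = 0.1056.
cos φ cos δ sin H_s = 0.6997 × 0.9960 × 0.9958 = 0.6940.
Q̄ = (1361/π) × (0.1056 + 0.6940) = 433.22 × 0.7996 = 346.40 W/m².

346 W/m²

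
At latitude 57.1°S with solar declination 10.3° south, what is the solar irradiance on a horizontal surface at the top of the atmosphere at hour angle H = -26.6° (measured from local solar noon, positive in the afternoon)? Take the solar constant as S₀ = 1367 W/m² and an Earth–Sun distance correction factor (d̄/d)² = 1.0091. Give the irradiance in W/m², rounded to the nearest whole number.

With φ = -57.1°, δ = -10.3°, H = -26.60°: sin φ sin δ = 0.1501, cos φ cos δ cos H = 0.4779, so cos θ_z = 0.6280.
Top-of-atmosphere irradiance = S₀ (d̄/d)² cos θ_z = 1367 × 1.0091 × 0.6280 = 866.29 W/m².

866 W/m²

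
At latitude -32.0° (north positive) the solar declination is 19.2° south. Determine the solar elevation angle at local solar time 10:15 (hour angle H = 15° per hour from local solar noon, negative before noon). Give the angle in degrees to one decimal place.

Hour angle H = 15° × (10.25 − 12) = -26.25°.
cos θ_z = sin(-32.0°) sin(-19.2°) + cos(-32.0°) cos(-19.2°) cos(-26.25°) = 0.1743 + 0.7183 = 0.8926.
θ_z = arccos(0.8926) = 26.80°, so the elevation is 90° − 26.80° = 63.20°.

63.2°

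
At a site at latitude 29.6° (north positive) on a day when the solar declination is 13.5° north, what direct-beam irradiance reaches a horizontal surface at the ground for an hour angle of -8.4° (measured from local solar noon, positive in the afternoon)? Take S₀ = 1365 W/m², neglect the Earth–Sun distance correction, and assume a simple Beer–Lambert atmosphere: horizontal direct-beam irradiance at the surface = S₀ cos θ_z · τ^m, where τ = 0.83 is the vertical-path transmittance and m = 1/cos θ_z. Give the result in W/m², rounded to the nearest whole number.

1068 W/m²

cos θ_z = sin φ sin δ + cos φ cos δ cos H = (0.4939)(0.2334) + (0.8695)(0.9724)(0.9893) = 0.9517.
Air mass m = 1/cos θ_z = 1/0.9517 = 1.051; τ^m = 0.83^1.051 = 0.8222.
Surface direct beam = 1365 × 0.9517 × 0.8222 = 1068.10 W/m².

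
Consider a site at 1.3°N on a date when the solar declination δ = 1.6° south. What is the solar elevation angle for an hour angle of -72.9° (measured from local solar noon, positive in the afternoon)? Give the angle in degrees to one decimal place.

cos θ_z = sin(1.3°) sin(-1.6°) + cos(1.3°) cos(-1.6°) cos(-72.90°) = -0.0006 + 0.2939 = 0.2933.
θ_z = arccos(0.2933) = 72.94°, so the elevation is 90° − 72.94° = 17.06°.

17.1°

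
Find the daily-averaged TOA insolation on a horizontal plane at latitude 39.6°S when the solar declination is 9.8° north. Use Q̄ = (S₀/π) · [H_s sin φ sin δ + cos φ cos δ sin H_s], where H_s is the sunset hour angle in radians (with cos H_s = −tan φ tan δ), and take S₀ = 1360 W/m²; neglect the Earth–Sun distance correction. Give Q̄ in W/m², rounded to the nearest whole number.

−tan φ tan δ = −(-0.8273)(0.1727) = 0.1429; H_s = arccos(0.1429) = 81.78°. In radians, H_s = 1.4273.
H_s sin φ sin δ = 1.4273 × -0.6374 × 0.1702 = -0.1548.
cos φ cos δ sin H_s = 0.7705 × 0.9854 × 0.9897 = 0.7514.
Q̄ = (1360/π) × (-0.1548 + 0.7514) = 432.90 × 0.5966 = 258.27 W/m².

258 W/m²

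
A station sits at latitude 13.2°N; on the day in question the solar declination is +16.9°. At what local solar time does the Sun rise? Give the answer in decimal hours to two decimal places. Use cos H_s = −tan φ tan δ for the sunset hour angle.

5.73 h

The sunset hour angle satisfies cos H_s = −tan φ tan δ = -0.0713, giving H_s = 94.09°.
Sunrise is at 12 − H_s/15 = 12 − 6.273 = 5.727 h local solar time.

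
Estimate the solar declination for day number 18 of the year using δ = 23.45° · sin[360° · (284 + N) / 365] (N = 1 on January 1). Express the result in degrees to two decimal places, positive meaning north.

360 × (284 + 18) / 365 = 297.863°; sin(297.863°) = -0.8841.
δ = 23.45 × -0.8841 = -20.732° ≈ -20.73°.

-20.73°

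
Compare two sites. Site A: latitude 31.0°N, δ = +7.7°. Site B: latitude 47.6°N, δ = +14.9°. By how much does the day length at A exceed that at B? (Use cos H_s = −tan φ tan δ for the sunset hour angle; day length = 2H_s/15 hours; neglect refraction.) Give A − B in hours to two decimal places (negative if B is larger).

A: H_s = arccos(−tan 31.0° · tan 7.7°) = 94.66°, so 2H_s/15 = 12.6213 h.
B: H_s = arccos(−tan 47.6° · tan 14.9°) = 106.94°, so 2H_s/15 = 14.2587 h.
A − B = 12.6213 − 14.2587 = -1.6374 h.

-1.64 h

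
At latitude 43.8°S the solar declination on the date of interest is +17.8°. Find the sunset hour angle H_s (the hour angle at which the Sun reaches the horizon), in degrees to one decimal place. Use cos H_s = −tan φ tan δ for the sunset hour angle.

72.1°

cos H_s = −tan(-43.8°) · tan(17.8°) = 0.3079, so H_s = arccos(0.3079) = 72.07°.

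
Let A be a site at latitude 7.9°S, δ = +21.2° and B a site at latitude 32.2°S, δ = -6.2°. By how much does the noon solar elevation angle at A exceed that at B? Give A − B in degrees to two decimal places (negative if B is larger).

-3.10°

A: 90° − |-7.9 − (21.2)| = 60.90°.
B: 90° − |-32.2 − (-6.2)| = 64.00°.
A − B = 60.90 − 64.00 = -3.10°.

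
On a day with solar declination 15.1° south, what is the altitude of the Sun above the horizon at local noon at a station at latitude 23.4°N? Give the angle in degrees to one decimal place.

51.5°

At local solar noon the hour angle is zero, so the elevation is 90° − |φ − δ| = 90° − |23.4° − (-15.1°)| = 90° − 38.5° = 51.5°.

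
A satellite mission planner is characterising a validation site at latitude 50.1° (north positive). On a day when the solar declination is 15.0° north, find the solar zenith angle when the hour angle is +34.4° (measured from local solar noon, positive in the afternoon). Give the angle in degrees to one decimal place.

44.8°

cos θ_z = sin φ sin δ + cos φ cos δ cos H = (0.7672)(0.2588) + (0.6414)(0.9659)(0.8251) = 0.7097.
θ_z = arccos(0.7097) = 44.79°.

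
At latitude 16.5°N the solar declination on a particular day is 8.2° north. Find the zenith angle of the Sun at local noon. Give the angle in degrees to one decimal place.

At local solar noon the hour angle is zero, so the zenith angle is |φ − δ| = |16.5° − (8.2°)| = 8.3°.

8.3°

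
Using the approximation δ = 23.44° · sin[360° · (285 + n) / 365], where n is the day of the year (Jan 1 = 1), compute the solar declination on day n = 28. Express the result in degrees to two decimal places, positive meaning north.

360 × (285 + 28) / 365 = 308.712°; sin(308.712°) = -0.7803.
δ = 23.44 × -0.7803 = -18.290° ≈ -18.29°.

-18.29°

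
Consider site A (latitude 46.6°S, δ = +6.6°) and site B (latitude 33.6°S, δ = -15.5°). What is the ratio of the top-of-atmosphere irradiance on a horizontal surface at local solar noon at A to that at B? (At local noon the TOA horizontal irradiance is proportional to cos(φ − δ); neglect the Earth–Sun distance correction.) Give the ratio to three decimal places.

A: cos θ_z = cos(-46.6° − (6.6°)) = 0.5990.
B: cos θ_z = cos(-33.6° − (-15.5°)) = 0.9505.
Ratio A/B = 0.5990 / 0.9505 = 0.6302.

0.630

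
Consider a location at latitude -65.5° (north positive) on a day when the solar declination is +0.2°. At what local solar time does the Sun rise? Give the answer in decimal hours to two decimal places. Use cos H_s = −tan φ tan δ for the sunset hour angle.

6.03 h

The sunset hour angle satisfies cos H_s = −tan φ tan δ = 0.0077, giving H_s = 89.56°.
Sunrise is at 12 − H_s/15 = 12 − 5.971 = 6.029 h local solar time.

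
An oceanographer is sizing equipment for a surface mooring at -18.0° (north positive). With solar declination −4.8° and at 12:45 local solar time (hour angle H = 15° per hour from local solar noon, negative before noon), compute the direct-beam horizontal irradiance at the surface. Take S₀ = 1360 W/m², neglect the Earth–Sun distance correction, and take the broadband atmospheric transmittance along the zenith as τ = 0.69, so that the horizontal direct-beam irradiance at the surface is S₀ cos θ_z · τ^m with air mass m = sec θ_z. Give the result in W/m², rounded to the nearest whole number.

881 W/m²

Hour angle H = 15° × (12.75 − 12) = 11.25°.
cos θ_z = sin(-18.0°) sin(-4.8°) + cos(-18.0°) cos(-4.8°) cos(11.25°) = 0.0259 + 0.9295 = 0.9554.
Air mass m = 1/cos θ_z = 1/0.9554 = 1.047; τ^m = 0.69^1.047 = 0.6781.
Surface direct beam = 1360 × 0.9554 × 0.6781 = 881.09 W/m².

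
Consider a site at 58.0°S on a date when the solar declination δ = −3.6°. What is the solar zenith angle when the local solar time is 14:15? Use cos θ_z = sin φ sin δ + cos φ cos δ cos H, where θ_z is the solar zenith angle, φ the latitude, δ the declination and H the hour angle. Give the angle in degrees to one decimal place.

Hour angle H = 15° × (14.25 − 12) = 33.75°.
cos θ_z = sin(-58.0°) sin(-3.6°) + cos(-58.0°) cos(-3.6°) cos(33.75°) = 0.0532 + 0.4397 = 0.4929.
θ_z = arccos(0.4929) = 60.47°.

60.5°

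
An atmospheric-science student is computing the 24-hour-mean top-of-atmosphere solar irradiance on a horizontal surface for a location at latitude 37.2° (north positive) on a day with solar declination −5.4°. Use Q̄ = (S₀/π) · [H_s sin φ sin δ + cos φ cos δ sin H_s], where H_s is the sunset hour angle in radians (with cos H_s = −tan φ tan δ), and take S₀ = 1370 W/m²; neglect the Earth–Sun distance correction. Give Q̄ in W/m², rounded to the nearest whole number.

cos H_s = −tan(37.2°) · tan(-5.4°) = 0.0718, so H_s = arccos(0.0718) = 85.88°. In radians, H_s = 1.4989.
H_s sin φ sin δ = 1.4989 × 0.6046 × -0.0941 = -0.0853.
cos φ cos δ sin H_s = 0.7965 × 0.9956 × 0.9974 = 0.7909.
Q̄ = (1370/π) × (-0.0853 + 0.7909) = 436.08 × 0.7056 = 307.70 W/m².

308 W/m²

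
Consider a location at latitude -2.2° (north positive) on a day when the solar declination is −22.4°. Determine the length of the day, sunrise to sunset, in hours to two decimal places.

cos H_s = −tan(-2.2°) · tan(-22.4°) = -0.0158, so H_s = arccos(-0.0158) = 90.91°.
Day length = 2 H_s / 15° h⁻¹ = 181.82° / 15 = 12.121 h.

12.12 hours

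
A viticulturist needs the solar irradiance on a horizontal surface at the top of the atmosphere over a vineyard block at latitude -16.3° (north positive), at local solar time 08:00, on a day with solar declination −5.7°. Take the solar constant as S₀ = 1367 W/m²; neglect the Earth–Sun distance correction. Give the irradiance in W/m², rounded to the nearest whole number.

Hour angle H = 15° × (8 − 12) = -60.00°.
cos θ_z = sin φ sin δ + cos φ cos δ cos H = (-0.2807)(-0.0993) + (0.9598)(0.9951)(0.5000) = 0.5054.
Top-of-atmosphere irradiance = S₀ cos θ_z = 1367 × 0.5054 = 690.88 W/m².

691 W/m²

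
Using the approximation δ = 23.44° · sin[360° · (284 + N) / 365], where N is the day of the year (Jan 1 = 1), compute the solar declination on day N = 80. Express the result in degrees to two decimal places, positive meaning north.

360 × (284 + 80) / 365 = 359.014°; sin(359.014°) = -0.0172.
δ = 23.44 × -0.0172 = -0.403° ≈ -0.40°.

-0.40°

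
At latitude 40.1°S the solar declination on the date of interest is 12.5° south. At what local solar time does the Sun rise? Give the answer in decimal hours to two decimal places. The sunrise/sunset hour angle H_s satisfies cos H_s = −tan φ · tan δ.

−tan φ tan δ = −(-0.8421)(-0.2217) = -0.1867; H_s = arccos(-0.1867) = 100.76°.
Sunrise is at 12 − H_s/15 = 12 − 6.717 = 5.283 h local solar time.

5.28 h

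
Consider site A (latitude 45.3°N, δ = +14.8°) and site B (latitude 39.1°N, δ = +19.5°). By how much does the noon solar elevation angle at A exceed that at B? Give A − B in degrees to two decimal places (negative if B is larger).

-10.90°

A: 90° − |45.3 − (14.8)| = 59.50°.
B: 90° − |39.1 − (19.5)| = 70.40°.
A − B = 59.50 − 70.40 = -10.90°.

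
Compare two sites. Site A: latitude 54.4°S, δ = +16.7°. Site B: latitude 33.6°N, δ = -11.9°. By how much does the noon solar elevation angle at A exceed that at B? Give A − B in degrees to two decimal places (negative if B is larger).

-25.60°

A: 90° − |-54.4 − (16.7)| = 18.90°.
B: 90° − |33.6 − (-11.9)| = 44.50°.
A − B = 18.90 − 44.50 = -25.60°.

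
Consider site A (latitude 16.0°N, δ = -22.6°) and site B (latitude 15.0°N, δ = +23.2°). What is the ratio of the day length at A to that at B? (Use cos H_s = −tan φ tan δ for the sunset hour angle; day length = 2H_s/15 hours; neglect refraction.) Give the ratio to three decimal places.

0.861

A: H_s = arccos(−tan 16.0° · tan -22.6°) = 83.14°, so 2H_s/15 = 11.0853 h.
B: H_s = arccos(−tan 15.0° · tan 23.2°) = 96.59°, so 2H_s/15 = 12.8787 h.
Ratio A/B = 11.0853 / 12.8787 = 0.8607.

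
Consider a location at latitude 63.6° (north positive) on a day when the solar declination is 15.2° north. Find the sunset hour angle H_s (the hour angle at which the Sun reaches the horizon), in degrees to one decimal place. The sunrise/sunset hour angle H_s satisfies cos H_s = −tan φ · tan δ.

cos H_s = −tan(63.6°) · tan(15.2°) = -0.5473, so H_s = arccos(-0.5473) = 123.18°.

123.2°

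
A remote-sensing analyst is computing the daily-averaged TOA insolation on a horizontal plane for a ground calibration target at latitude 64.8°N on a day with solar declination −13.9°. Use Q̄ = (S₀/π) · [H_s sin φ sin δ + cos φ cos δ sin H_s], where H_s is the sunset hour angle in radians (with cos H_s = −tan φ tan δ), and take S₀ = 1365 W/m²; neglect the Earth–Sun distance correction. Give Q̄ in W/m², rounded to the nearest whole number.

cos H_s = −tan(64.8°) · tan(-13.9°) = 0.5259, so H_s = arccos(0.5259) = 58.27°. In radians, H_s = 1.0170.
H_s sin φ sin δ = 1.0170 × 0.9048 × -0.2402 = -0.2210.
cos φ cos δ sin H_s = 0.4258 × 0.9707 × 0.8505 = 0.3515.
Q̄ = (1365/π) × (-0.2210 + 0.3515) = 434.49 × 0.1305 = 56.70 W/m².

57 W/m²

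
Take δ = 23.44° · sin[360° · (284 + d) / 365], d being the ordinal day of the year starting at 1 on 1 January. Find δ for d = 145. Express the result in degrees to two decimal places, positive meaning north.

+20.91°

360 × (284 + 145) / 365 = 423.123°; sin(423.123°) = 0.8920.
δ = 23.44 × 0.8920 = 20.908° ≈ +20.91°.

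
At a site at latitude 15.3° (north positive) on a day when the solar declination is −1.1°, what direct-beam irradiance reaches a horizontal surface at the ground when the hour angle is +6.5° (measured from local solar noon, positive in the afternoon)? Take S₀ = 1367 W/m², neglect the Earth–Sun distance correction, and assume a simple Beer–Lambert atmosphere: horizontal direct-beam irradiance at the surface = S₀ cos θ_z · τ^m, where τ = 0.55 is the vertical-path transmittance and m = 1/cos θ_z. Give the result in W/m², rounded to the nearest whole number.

With φ = 15.3°, δ = -1.1°, H = 6.50°: sin φ sin δ = -0.0051, cos φ cos δ cos H = 0.9582, so cos θ_z = 0.9531.
Air mass m = 1/cos θ_z = 1/0.9531 = 1.049; τ^m = 0.55^1.049 = 0.5341.
Surface direct beam = 1367 × 0.9531 × 0.5341 = 695.87 W/m².

696 W/m²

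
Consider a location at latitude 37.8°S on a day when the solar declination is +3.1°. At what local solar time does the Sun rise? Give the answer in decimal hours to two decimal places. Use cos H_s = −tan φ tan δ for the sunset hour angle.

6.16 h

The sunset hour angle satisfies cos H_s = −tan φ tan δ = 0.0420, giving H_s = 87.59°.
Sunrise is at 12 − H_s/15 = 12 − 5.839 = 6.161 h local solar time.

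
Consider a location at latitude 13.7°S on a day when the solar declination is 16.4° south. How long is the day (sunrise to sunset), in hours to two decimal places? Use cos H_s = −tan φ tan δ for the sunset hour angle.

cos H_s = −tan(-13.7°) · tan(-16.4°) = -0.0717, so H_s = arccos(-0.0717) = 94.11°.
Day length = 2 H_s / 15° h⁻¹ = 188.22° / 15 = 12.548 h.

12.55 hours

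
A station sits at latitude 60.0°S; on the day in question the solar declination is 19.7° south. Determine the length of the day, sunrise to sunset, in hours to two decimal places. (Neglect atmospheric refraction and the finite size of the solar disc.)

−tan φ tan δ = −(-1.7321)(-0.3581) = -0.6203; H_s = arccos(-0.6203) = 128.34°.
Day length = 2 H_s / 15° h⁻¹ = 256.68° / 15 = 17.112 h.

17.11 hours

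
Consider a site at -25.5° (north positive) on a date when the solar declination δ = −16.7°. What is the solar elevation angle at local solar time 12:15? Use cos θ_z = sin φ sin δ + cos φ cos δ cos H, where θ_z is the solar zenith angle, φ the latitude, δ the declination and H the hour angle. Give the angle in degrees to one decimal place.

80.5°

Hour angle H = 15° × (12.25 − 12) = 3.75°.
cos θ_z = sin φ sin δ + cos φ cos δ cos H = (-0.4305)(-0.2874) + (0.9026)(0.9578)(0.9979) = 0.9864.
θ_z = arccos(0.9864) = 9.46°, so the elevation is 90° − 9.46° = 80.54°.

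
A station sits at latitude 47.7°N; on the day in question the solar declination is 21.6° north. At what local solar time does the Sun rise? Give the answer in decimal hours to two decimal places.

4.28 h

cos H_s = −tan(47.7°) · tan(21.6°) = -0.4351, so H_s = arccos(-0.4351) = 115.79°.
Sunrise is at 12 − H_s/15 = 12 − 7.719 = 4.281 h local solar time.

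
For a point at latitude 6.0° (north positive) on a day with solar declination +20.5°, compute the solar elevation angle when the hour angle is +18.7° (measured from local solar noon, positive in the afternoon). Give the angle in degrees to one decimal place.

cos θ_z = sin φ sin δ + cos φ cos δ cos H = (0.1045)(0.3502) + (0.9945)(0.9367)(0.9472) = 0.9190.
θ_z = arccos(0.9190) = 23.22°, so the elevation is 90° − 23.22° = 66.78°.

66.8°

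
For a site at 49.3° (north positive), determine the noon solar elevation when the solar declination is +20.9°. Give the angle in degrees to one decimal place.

61.6°

At local solar noon the hour angle is zero, so the elevation is 90° − |φ − δ| = 90° − |49.3° − (20.9°)| = 90° − 28.4° = 61.6°.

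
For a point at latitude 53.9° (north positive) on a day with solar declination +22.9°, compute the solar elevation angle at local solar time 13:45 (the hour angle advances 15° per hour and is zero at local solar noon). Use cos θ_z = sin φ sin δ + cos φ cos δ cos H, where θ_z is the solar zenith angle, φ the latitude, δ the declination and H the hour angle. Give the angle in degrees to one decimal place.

Hour angle H = 15° × (13.75 − 12) = 26.25°.
cos θ_z = sin(53.9°) sin(22.9°) + cos(53.9°) cos(22.9°) cos(26.25°) = 0.3144 + 0.4868 = 0.8012.
θ_z = arccos(0.8012) = 36.76°, so the elevation is 90° − 36.76° = 53.24°.

53.2°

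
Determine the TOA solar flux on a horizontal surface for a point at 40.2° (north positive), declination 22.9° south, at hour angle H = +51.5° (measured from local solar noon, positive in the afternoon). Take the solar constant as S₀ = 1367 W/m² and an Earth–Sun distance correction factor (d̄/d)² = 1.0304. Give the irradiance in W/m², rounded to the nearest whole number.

263 W/m²

cos θ_z = sin(40.2°) sin(-22.9°) + cos(40.2°) cos(-22.9°) cos(51.50°) = -0.2512 + 0.4380 = 0.1868.
Top-of-atmosphere irradiance = S₀ (d̄/d)² cos θ_z = 1367 × 1.0304 × 0.1868 = 263.12 W/m².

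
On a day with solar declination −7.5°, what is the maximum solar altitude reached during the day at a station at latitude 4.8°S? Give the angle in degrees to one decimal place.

87.3°

At local solar noon the hour angle is zero, so the elevation is 90° − |φ − δ| = 90° − |-4.8° − (-7.5°)| = 90° − 2.7° = 87.3°.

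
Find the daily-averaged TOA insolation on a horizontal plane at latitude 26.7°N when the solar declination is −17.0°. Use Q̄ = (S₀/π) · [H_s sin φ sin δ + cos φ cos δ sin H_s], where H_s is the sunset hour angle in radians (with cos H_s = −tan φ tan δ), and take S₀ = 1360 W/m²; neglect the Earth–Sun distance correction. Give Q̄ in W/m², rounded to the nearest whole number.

The sunset hour angle satisfies cos H_s = −tan φ tan δ = 0.1538, giving H_s = 81.15°. In radians, H_s = 1.4163.
H_s sin φ sin δ = 1.4163 × 0.4493 × -0.2924 = -0.1861.
cos φ cos δ sin H_s = 0.8934 × 0.9563 × 0.9881 = 0.8442.
Q̄ = (1360/π) × (-0.1861 + 0.8442) = 432.90 × 0.6581 = 284.89 W/m².

285 W/m²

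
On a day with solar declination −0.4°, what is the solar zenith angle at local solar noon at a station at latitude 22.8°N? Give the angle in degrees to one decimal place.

At local solar noon the hour angle is zero, so the zenith angle is |φ − δ| = |22.8° − (-0.4°)| = 23.2°.

23.2°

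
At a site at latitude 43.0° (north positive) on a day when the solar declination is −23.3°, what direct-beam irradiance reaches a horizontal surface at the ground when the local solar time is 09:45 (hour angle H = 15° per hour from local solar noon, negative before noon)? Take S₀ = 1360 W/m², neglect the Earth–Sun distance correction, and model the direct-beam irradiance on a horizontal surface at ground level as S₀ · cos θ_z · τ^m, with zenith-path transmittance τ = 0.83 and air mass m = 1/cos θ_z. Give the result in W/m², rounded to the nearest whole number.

206 W/m²

Hour angle H = 15° × (9.75 − 12) = -33.75°.
cos θ_z = sin φ sin δ + cos φ cos δ cos H = (0.6820)(-0.3955) + (0.7314)(0.9184)(0.8315) = 0.2888.
Air mass m = 1/cos θ_z = 1/0.2888 = 3.463; τ^m = 0.83^3.463 = 0.5245.
Surface direct beam = 1360 × 0.2888 × 0.5245 = 206.01 W/m².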